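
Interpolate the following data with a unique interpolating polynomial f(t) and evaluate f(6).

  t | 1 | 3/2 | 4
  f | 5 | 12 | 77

165

L_0(6) = (9/2)·(2)/[(-1/2)·(-3)] = 6
L_1(6) = (5)·(2)/[(1/2)·(-5/2)] = -8
L_2(6) = (5)·(9/2)/[(3)·(5/2)] = 3
Sum: 5·(6) + 12·(-8) + 77·(3) = 165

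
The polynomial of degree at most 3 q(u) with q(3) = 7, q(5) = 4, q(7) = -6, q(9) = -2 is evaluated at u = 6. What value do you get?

-23/16

L_0(6) = (1)·(-1)·(-3)/[(-2)·(-4)·(-6)] = -1/16
L_1(6) = (3)·(-1)·(-3)/[(2)·(-2)·(-4)] = 9/16
L_2(6) = (3)·(1)·(-3)/[(4)·(2)·(-2)] = 9/16
L_3(6) = (3)·(1)·(-1)/[(6)·(4)·(2)] = -1/16
Sum: 7·(-1/16) + 4·(9/16) + (-6)·(9/16) + (-2)·(-1/16) = -23/16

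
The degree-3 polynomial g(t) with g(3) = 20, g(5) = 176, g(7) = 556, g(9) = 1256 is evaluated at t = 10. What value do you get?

L_0(10) = (5)·(3)·(1)/[(-2)·(-4)·(-6)] = -5/16
L_1(10) = (7)·(3)·(1)/[(2)·(-2)·(-4)] = 21/16
L_2(10) = (7)·(5)·(1)/[(4)·(2)·(-2)] = -35/16
L_3(10) = (7)·(5)·(3)/[(6)·(4)·(2)] = 35/16
Sum: 20·(-5/16) + 176·(21/16) + 556·(-35/16) + 1256·(35/16) = 1756

1756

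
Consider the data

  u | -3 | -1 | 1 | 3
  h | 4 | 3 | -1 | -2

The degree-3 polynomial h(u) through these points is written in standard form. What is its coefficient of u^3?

1/8

Build the Lagrange basis polynomials:
L_0(u) = (u + 1)(u - 1)(u - 3) / [-48] = -(1/48)u^3 + (1/16)u^2 + (1/48)u - 1/16
L_1(u) = (u + 3)(u - 1)(u - 3) / [16] = (1/16)u^3 - (1/16)u^2 - (9/16)u + 9/16
L_2(u) = (u + 3)(u + 1)(u - 3) / [-16] = -(1/16)u^3 - (1/16)u^2 + (9/16)u + 9/16
L_3(u) = (u + 3)(u + 1)(u - 1) / [48] = (1/48)u^3 + (1/16)u^2 - (1/48)u - 1/16
h(u) = 4·L_0 + 3·L_1 + (-1)·L_2 + (-2)·L_3
Only the coefficient of u^3 is needed; take it from each L_i and combine:
4·(-1/48) + 3·(1/16) + (-1)·(-1/16) + (-2)·(1/48) = 1/8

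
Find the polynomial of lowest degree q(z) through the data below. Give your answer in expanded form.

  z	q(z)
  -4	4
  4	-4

L_0(z) = (z - 4) / [-8] = -(1/8)z + 1/2
L_1(z) = (z + 4) / [8] = (1/8)z + 1/2
q(z) = 4·L_0 + (-4)·L_1
  4·L_0(z) = -(1/2)z + 2
  (-4)·L_1(z) = -(1/2)z - 2
Adding term by term: -z

q(z) = -z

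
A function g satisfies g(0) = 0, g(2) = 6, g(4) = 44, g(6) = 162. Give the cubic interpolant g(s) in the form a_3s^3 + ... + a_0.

g(s) = s^3 - 2s^2 + 3s

Newton's divided differences:
g[0,2] = (6 - 0) / (2 - 0) = 3
g[2,4] = (44 - 6) / (4 - 2) = 19
g[4,6] = (162 - 44) / (6 - 4) = 59
g[0,2,4] = (19 - 3) / (4 - 0) = 4
g[2,4,6] = (59 - 19) / (6 - 2) = 10
g[0,2,4,6] = (10 - 4) / (6 - 0) = 1
g(s) = 3·s + 4·s(s - 2) + 1·s(s - 2)(s - 4)
Expanding: g(s) = s^3 - 2s^2 + 3s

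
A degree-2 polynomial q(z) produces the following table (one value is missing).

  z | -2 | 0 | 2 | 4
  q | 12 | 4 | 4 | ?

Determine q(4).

12

The 3 known values determine q uniquely (degree ≤ 2).
L_0(4) = (4)·(2)/[(-2)·(-4)] = 1
L_1(4) = (6)·(2)/[(2)·(-2)] = -3
L_2(4) = (6)·(4)/[(4)·(2)] = 3
Sum: 12·(1) + 4·(-3) + 4·(3) = 12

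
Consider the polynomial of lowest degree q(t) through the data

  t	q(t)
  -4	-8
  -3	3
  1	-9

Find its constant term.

12/5

L_0(t) = (t + 3)(t - 1) / [5] = (1/5)t^2 + (2/5)t - 3/5
L_1(t) = (t + 4)(t - 1) / [-4] = -(1/4)t^2 - (3/4)t + 1
L_2(t) = (t + 4)(t + 3) / [20] = (1/20)t^2 + (7/20)t + 3/5
q(t) = (-8)·L_0 + 3·L_1 + (-9)·L_2
Only the constant term is needed; take it from each L_i and combine:
(-8)·(-3/5) + 3·(1) + (-9)·(3/5) = 12/5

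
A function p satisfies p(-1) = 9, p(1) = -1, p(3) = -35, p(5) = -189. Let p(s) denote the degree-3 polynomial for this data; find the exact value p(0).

L_0(0) = (-1)·(-3)·(-5)/[(-2)·(-4)·(-6)] = 5/16
L_1(0) = (1)·(-3)·(-5)/[(2)·(-2)·(-4)] = 15/16
L_2(0) = (1)·(-1)·(-5)/[(4)·(2)·(-2)] = -5/16
L_3(0) = (1)·(-1)·(-3)/[(6)·(4)·(2)] = 1/16
Sum: 9·(5/16) + (-1)·(15/16) + (-35)·(-5/16) + (-189)·(1/16) = 1

1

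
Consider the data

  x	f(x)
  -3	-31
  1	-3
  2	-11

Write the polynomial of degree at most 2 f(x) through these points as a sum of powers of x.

f(x) = -3x^2 + x - 1

L_0(x) = (x - 1)(x - 2) / [20] = (1/20)x^2 - (3/20)x + 1/10
L_1(x) = (x + 3)(x - 2) / [-4] = -(1/4)x^2 - (1/4)x + 3/2
L_2(x) = (x + 3)(x - 1) / [5] = (1/5)x^2 + (2/5)x - 3/5
f(x) = (-31)·L_0 + (-3)·L_1 + (-11)·L_2
  (-31)·L_0(x) = -(31/20)x^2 + (93/20)x - 31/10
  (-3)·L_1(x) = (3/4)x^2 + (3/4)x - 9/2
  (-11)·L_2(x) = -(11/5)x^2 - (22/5)x + 33/5
Adding term by term: -3x^2 + x - 1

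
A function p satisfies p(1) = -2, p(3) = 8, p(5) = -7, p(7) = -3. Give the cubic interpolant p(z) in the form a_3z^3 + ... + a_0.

p(z) = (11/12)z^3 - (91/8)z^2 + (463/12)z - 241/8

Newton's divided differences:
p[1,3] = (8 - (-2)) / (3 - 1) = 5
p[3,5] = (-7 - 8) / (5 - 3) = -15/2
p[5,7] = (-3 - (-7)) / (7 - 5) = 2
p[1,3,5] = (-15/2 - 5) / (5 - 1) = -25/8
p[3,5,7] = (2 - (-15/2)) / (7 - 3) = 19/8
p[1,3,5,7] = (19/8 - (-25/8)) / (7 - 1) = 11/12
p(z) = -2 + 5·(z - 1) + (-25/8)·(z - 1)(z - 3) + (11/12)·(z - 1)(z - 3)(z - 5)
Expanding: p(z) = (11/12)z^3 - (91/8)z^2 + (463/12)z - 241/8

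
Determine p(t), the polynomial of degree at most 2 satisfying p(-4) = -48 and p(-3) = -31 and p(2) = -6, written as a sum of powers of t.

L_0(t) = (t + 3)(t - 2) / [6] = (1/6)t^2 + (1/6)t - 1
L_1(t) = (t + 4)(t - 2) / [-5] = -(1/5)t^2 - (2/5)t + 8/5
L_2(t) = (t + 4)(t + 3) / [30] = (1/30)t^2 + (7/30)t + 2/5
p(t) = (-48)·L_0 + (-31)·L_1 + (-6)·L_2
  (-48)·L_0(t) = -8t^2 - 8t + 48
  (-31)·L_1(t) = (31/5)t^2 + (62/5)t - 248/5
  (-6)·L_2(t) = -(1/5)t^2 - (7/5)t - 12/5
Adding term by term: -2t^2 + 3t - 4

p(t) = -2t^2 + 3t - 4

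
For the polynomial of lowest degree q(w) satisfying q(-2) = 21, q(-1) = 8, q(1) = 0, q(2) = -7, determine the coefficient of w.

-3

Build the Lagrange basis polynomials:
L_0(w) = (w + 1)(w - 1)(w - 2) / [-12] = -(1/12)w^3 + (1/6)w^2 + (1/12)w - 1/6
L_1(w) = (w + 2)(w - 1)(w - 2) / [6] = (1/6)w^3 - (1/6)w^2 - (2/3)w + 2/3
L_2(w) = (w + 2)(w + 1)(w - 2) / [-6] = -(1/6)w^3 - (1/6)w^2 + (2/3)w + 2/3
L_3(w) = (w + 2)(w + 1)(w - 1) / [12] = (1/12)w^3 + (1/6)w^2 - (1/12)w - 1/6
q(w) = 21·L_0 + 8·L_1 + 0·L_2 + (-7)·L_3
Only the coefficient of w is needed; take it from each L_i and combine:
21·(1/12) + 8·(-2/3) + 0·(2/3) + (-7)·(-1/12) = -3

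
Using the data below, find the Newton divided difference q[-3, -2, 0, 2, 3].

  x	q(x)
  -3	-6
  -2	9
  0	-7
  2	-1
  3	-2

q[-3,-2] = (9 - (-6)) / (-2 - (-3)) = 15
q[-2,0] = (-7 - 9) / (0 - (-2)) = -8
q[0,2] = (-1 - (-7)) / (2 - 0) = 3
q[2,3] = (-2 - (-1)) / (3 - 2) = -1
q[-3,-2,0] = (-8 - 15) / (0 - (-3)) = -23/3
q[-2,0,2] = (3 - (-8)) / (2 - (-2)) = 11/4
q[0,2,3] = (-1 - 3) / (3 - 0) = -4/3
q[-3,-2,0,2] = (11/4 - (-23/3)) / (2 - (-3)) = 25/12
q[-2,0,2,3] = (-4/3 - 11/4) / (3 - (-2)) = -49/60
q[-3,-2,0,2,3] = (-49/60 - 25/12) / (3 - (-3)) = -29/60

-29/60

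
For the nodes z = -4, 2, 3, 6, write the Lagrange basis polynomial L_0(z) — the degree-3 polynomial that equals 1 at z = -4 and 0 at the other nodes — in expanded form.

L_0(z) = (z - 2)(z - 3)(z - 6) / [(-6)·(-7)·(-10)]
       = (z^3 - 11z^2 + 36z - 36) / (-420)

L_0(z) = -(1/420)z^3 + (11/420)z^2 - (3/35)z + 3/35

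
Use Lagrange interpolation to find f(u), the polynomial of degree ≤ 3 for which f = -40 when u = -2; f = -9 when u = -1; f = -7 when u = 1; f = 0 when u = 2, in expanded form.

Build the Lagrange basis polynomials:
L_0(u) = (u + 1)(u - 1)(u - 2) / [-12] = -(1/12)u^3 + (1/6)u^2 + (1/12)u - 1/6
L_1(u) = (u + 2)(u - 1)(u - 2) / [6] = (1/6)u^3 - (1/6)u^2 - (2/3)u + 2/3
L_2(u) = (u + 2)(u + 1)(u - 2) / [-6] = -(1/6)u^3 - (1/6)u^2 + (2/3)u + 2/3
L_3(u) = (u + 2)(u + 1)(u - 1) / [12] = (1/12)u^3 + (1/6)u^2 - (1/12)u - 1/6
f(u) = (-40)·L_0 + (-9)·L_1 + (-7)·L_2 + 0·L_3
  (-40)·L_0(u) = (10/3)u^3 - (20/3)u^2 - (10/3)u + 20/3
  (-9)·L_1(u) = -(3/2)u^3 + (3/2)u^2 + 6u - 6
  (-7)·L_2(u) = (7/6)u^3 + (7/6)u^2 - (14/3)u - 14/3
  0·L_3(u) = 0
Adding term by term: 3u^3 - 4u^2 - 2u - 4

f(u) = 3u^3 - 4u^2 - 2u - 4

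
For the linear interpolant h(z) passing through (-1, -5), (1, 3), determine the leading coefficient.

The leading coefficient equals the top divided difference h[-1,1].
h[-1,1] = (3 - (-5)) / (1 - (-1)) = 4

4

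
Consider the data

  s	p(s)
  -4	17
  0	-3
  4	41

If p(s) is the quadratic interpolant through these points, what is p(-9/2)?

Using Newton's divided-difference form:
p[-4,0] = (-3 - 17) / (0 - (-4)) = -5
p[0,4] = (41 - (-3)) / (4 - 0) = 11
p[-4,0,4] = (11 - (-5)) / (4 - (-4)) = 2
p(-9/2) = 17 + (-5)·(-1/2) + 2·(-1/2)·(-9/2) = 24

24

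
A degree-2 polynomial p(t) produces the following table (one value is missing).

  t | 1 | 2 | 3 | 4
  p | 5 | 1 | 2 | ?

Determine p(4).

8

The 3 known values determine p uniquely (degree ≤ 2).
Evaluate each Lagrange basis at t = 4:
L_0(4) = (2)·(1)/[(-1)·(-2)] = 1
L_1(4) = (3)·(1)/[(1)·(-1)] = -3
L_2(4) = (3)·(2)/[(2)·(1)] = 3
Sum: 5·(1) + 1·(-3) + 2·(3) = 8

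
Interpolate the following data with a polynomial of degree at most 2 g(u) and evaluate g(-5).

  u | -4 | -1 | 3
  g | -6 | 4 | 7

Evaluate each Lagrange basis at u = -5:
L_0(-5) = (-4)·(-8)/[(-3)·(-7)] = 32/21
L_1(-5) = (-1)·(-8)/[(3)·(-4)] = -2/3
L_2(-5) = (-1)·(-4)/[(7)·(4)] = 1/7
Sum: (-6)·(32/21) + 4·(-2/3) + 7·(1/7) = -227/21

-227/21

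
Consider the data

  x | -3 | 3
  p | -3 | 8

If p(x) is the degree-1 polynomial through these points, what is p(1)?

Evaluate each Lagrange basis at x = 1:
L_0(1) = (-2)/[(-6)] = 1/3
L_1(1) = (4)/[(6)] = 2/3
Sum: (-3)·(1/3) + 8·(2/3) = 13/3

13/3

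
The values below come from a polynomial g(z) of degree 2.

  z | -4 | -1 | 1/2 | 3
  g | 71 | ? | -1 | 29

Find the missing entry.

5

The 3 known values determine g uniquely (degree ≤ 2).
L_0(-1) = (-3/2)·(-4)/[(-9/2)·(-7)] = 4/21
L_1(-1) = (3)·(-4)/[(9/2)·(-5/2)] = 16/15
L_2(-1) = (3)·(-3/2)/[(7)·(5/2)] = -9/35
Sum: 71·(4/21) + (-1)·(16/15) + 29·(-9/35) = 5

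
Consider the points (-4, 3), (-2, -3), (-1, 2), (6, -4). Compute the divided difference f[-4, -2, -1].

f[-4,-2] = (-3 - 3) / (-2 - (-4)) = -3
f[-2,-1] = (2 - (-3)) / (-1 - (-2)) = 5
f[-4,-2,-1] = (5 - (-3)) / (-1 - (-4)) = 8/3

8/3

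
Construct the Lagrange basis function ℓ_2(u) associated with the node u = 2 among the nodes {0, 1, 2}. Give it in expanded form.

ℓ_2(u) = (1/2)u^2 - (1/2)u

ℓ_2(u) = u(u - 1) / [(2)·(1)]
       = (u^2 - u) / (2)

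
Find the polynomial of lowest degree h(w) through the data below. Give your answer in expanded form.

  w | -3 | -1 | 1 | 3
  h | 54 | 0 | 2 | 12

h(w) = -w^3 + 4w^2 + 2w - 3

Newton's divided differences:
h[-3,-1] = (0 - 54) / (-1 - (-3)) = -27
h[-1,1] = (2 - 0) / (1 - (-1)) = 1
h[1,3] = (12 - 2) / (3 - 1) = 5
h[-3,-1,1] = (1 - (-27)) / (1 - (-3)) = 7
h[-1,1,3] = (5 - 1) / (3 - (-1)) = 1
h[-3,-1,1,3] = (1 - 7) / (3 - (-3)) = -1
h(w) = 54 + (-27)·(w + 3) + 7·(w + 3)(w + 1) + (-1)·(w + 3)(w + 1)(w - 1)
Expanding: h(w) = -w^3 + 4w^2 + 2w - 3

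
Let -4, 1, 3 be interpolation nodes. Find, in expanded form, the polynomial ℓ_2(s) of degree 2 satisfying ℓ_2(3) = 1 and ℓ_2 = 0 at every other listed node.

ℓ_2(s) = (1/14)s^2 + (3/14)s - 2/7

ℓ_2(s) = (s + 4)(s - 1) / [(7)·(2)]
       = (s^2 + 3s - 4) / (14)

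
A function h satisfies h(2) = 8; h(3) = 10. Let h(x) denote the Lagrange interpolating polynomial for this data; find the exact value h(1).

6

L_0(1) = (-2)/[(-1)] = 2
L_1(1) = (-1)/[(1)] = -1
Sum: 8·(2) + 10·(-1) = 6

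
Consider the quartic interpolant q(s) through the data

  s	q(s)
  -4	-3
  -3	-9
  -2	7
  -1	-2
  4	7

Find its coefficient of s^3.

Build the Lagrange basis polynomials:
L_0(s) = (s + 3)(s + 2)(s + 1)(s - 4) / [48] = (1/48)s^4 + (1/24)s^3 - (13/48)s^2 - (19/24)s - 1/2
L_1(s) = (s + 4)(s + 2)(s + 1)(s - 4) / [-14] = -(1/14)s^4 - (3/14)s^3 + s^2 + (24/7)s + 16/7
L_2(s) = (s + 4)(s + 3)(s + 1)(s - 4) / [12] = (1/12)s^4 + (1/3)s^3 - (13/12)s^2 - (16/3)s - 4
L_3(s) = (s + 4)(s + 3)(s + 2)(s - 4) / [-30] = -(1/30)s^4 - (1/6)s^3 + (1/3)s^2 + (8/3)s + 16/5
L_4(s) = (s + 4)(s + 3)(s + 2)(s + 1) / [1680] = (1/1680)s^4 + (1/168)s^3 + (1/48)s^2 + (5/168)s + 1/70
q(s) = (-3)·L_0 + (-9)·L_1 + 7·L_2 + (-2)·L_3 + 7·L_4
Only the coefficient of s^3 is needed; take it from each L_i and combine:
(-3)·(1/24) + (-9)·(-3/14) + 7·(1/3) + (-2)·(-1/6) + 7·(1/168) = 379/84

379/84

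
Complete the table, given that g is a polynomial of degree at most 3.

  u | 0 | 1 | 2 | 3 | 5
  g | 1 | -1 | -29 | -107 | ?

-509

The 4 known values determine g uniquely (degree ≤ 3).
L_0(5) = (4)·(3)·(2)/[(-1)·(-2)·(-3)] = -4
L_1(5) = (5)·(3)·(2)/[(1)·(-1)·(-2)] = 15
L_2(5) = (5)·(4)·(2)/[(2)·(1)·(-1)] = -20
L_3(5) = (5)·(4)·(3)/[(3)·(2)·(1)] = 10
Sum: 1·(-4) + (-1)·(15) + (-29)·(-20) + (-107)·(10) = -509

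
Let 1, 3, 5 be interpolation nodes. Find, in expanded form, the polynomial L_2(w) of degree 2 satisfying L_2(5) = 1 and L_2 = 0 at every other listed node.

L_2(w) = (w - 1)(w - 3) / [(4)·(2)]
       = (w^2 - 4w + 3) / (8)

L_2(w) = (1/8)w^2 - (1/2)w + 3/8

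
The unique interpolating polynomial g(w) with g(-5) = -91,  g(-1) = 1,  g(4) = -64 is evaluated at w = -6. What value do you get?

-134

Evaluate each Lagrange basis at w = -6:
L_0(-6) = (-5)·(-10)/[(-4)·(-9)] = 25/18
L_1(-6) = (-1)·(-10)/[(4)·(-5)] = -1/2
L_2(-6) = (-1)·(-5)/[(9)·(5)] = 1/9
Sum: (-91)·(25/18) + 1·(-1/2) + (-64)·(1/9) = -134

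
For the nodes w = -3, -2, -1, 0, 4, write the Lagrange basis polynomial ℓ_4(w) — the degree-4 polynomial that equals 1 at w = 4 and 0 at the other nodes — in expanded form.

ℓ_4(w) = (w + 3)(w + 2)(w + 1)w / [(7)·(6)·(5)·(4)]
       = (w^4 + 6w^3 + 11w^2 + 6w) / (840)

ℓ_4(w) = (1/840)w^4 + (1/140)w^3 + (11/840)w^2 + (1/140)w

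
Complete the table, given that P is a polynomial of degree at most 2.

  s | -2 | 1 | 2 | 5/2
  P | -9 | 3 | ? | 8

173/27

The 3 known values determine P uniquely (degree ≤ 2).
L_0(2) = (1)·(-1/2)/[(-3)·(-9/2)] = -1/27
L_1(2) = (4)·(-1/2)/[(3)·(-3/2)] = 4/9
L_2(2) = (4)·(1)/[(9/2)·(3/2)] = 16/27
Sum: (-9)·(-1/27) + 3·(4/9) + 8·(16/27) = 173/27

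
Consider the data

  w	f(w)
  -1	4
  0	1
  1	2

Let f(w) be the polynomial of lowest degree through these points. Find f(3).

16

L_0(3) = (3)·(2)/[(-1)·(-2)] = 3
L_1(3) = (4)·(2)/[(1)·(-1)] = -8
L_2(3) = (4)·(3)/[(2)·(1)] = 6
Sum: 4·(3) + 1·(-8) + 2·(6) = 16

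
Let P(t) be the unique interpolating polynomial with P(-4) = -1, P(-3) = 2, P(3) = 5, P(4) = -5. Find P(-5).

-17/7

Evaluate each Lagrange basis at t = -5:
L_0(-5) = (-2)·(-8)·(-9)/[(-1)·(-7)·(-8)] = 18/7
L_1(-5) = (-1)·(-8)·(-9)/[(1)·(-6)·(-7)] = -12/7
L_2(-5) = (-1)·(-2)·(-9)/[(7)·(6)·(-1)] = 3/7
L_3(-5) = (-1)·(-2)·(-8)/[(8)·(7)·(1)] = -2/7
Sum: (-1)·(18/7) + 2·(-12/7) + 5·(3/7) + (-5)·(-2/7) = -17/7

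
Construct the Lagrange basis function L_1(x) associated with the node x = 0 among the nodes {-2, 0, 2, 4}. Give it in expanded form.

L_1(x) = (x + 2)(x - 2)(x - 4) / [(2)·(-2)·(-4)]
       = (x^3 - 4x^2 - 4x + 16) / (16)

L_1(x) = (1/16)x^3 - (1/4)x^2 - (1/4)x + 1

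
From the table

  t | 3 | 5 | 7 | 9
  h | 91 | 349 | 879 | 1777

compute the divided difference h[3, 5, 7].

34

h[3,5] = (349 - 91) / (5 - 3) = 129
h[5,7] = (879 - 349) / (7 - 5) = 265
h[3,5,7] = (265 - 129) / (7 - 3) = 34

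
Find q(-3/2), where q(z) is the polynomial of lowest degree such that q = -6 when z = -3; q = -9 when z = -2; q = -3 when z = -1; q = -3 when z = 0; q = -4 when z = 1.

Evaluate each Lagrange basis at z = -3/2:
L_0(-3/2) = (1/2)·(-1/2)·(-3/2)·(-5/2)/[(-1)·(-2)·(-3)·(-4)] = -5/128
L_1(-3/2) = (3/2)·(-1/2)·(-3/2)·(-5/2)/[(1)·(-1)·(-2)·(-3)] = 15/32
L_2(-3/2) = (3/2)·(1/2)·(-3/2)·(-5/2)/[(2)·(1)·(-1)·(-2)] = 45/64
L_3(-3/2) = (3/2)·(1/2)·(-1/2)·(-5/2)/[(3)·(2)·(1)·(-1)] = -5/32
L_4(-3/2) = (3/2)·(1/2)·(-1/2)·(-3/2)/[(4)·(3)·(2)·(1)] = 3/128
Sum: (-6)·(-5/128) + (-9)·(15/32) + (-3)·(45/64) + (-3)·(-5/32) + (-4)·(3/128) = -183/32

-183/32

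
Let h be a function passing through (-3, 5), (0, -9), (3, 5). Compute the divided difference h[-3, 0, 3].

14/9

h[-3,0] = (-9 - 5) / (0 - (-3)) = -14/3
h[0,3] = (5 - (-9)) / (3 - 0) = 14/3
h[-3,0,3] = (14/3 - (-14/3)) / (3 - (-3)) = 14/9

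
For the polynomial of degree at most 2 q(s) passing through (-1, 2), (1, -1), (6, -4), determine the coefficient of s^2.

9/70

Build the Lagrange basis polynomials:
L_0(s) = (s - 1)(s - 6) / [14] = (1/14)s^2 - (1/2)s + 3/7
L_1(s) = (s + 1)(s - 6) / [-10] = -(1/10)s^2 + (1/2)s + 3/5
L_2(s) = (s + 1)(s - 1) / [35] = (1/35)s^2 - 1/35
q(s) = 2·L_0 + (-1)·L_1 + (-4)·L_2
Only the coefficient of s^2 is needed; take it from each L_i and combine:
2·(1/14) + (-1)·(-1/10) + (-4)·(1/35) = 9/70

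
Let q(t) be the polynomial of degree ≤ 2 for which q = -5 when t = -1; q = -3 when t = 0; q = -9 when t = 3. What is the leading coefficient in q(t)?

-1

L_0(t) = t(t - 3) / [4] = (1/4)t^2 - (3/4)t
L_1(t) = (t + 1)(t - 3) / [-3] = -(1/3)t^2 + (2/3)t + 1
L_2(t) = (t + 1)t / [12] = (1/12)t^2 + (1/12)t
q(t) = (-5)·L_0 + (-3)·L_1 + (-9)·L_2
Only the coefficient of t^2 is needed; take it from each L_i and combine:
(-5)·(1/4) + (-3)·(-1/3) + (-9)·(1/12) = -1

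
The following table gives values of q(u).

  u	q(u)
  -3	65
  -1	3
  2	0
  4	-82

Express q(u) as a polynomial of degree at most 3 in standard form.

q(u) = -2u^3 + 2u^2 + 3u + 2

Build the Lagrange basis polynomials:
L_0(u) = (u + 1)(u - 2)(u - 4) / [-70] = -(1/70)u^3 + (1/14)u^2 - (1/35)u - 4/35
L_1(u) = (u + 3)(u - 2)(u - 4) / [30] = (1/30)u^3 - (1/10)u^2 - (1/3)u + 4/5
L_2(u) = (u + 3)(u + 1)(u - 4) / [-30] = -(1/30)u^3 + (13/30)u + 2/5
L_3(u) = (u + 3)(u + 1)(u - 2) / [70] = (1/70)u^3 + (1/35)u^2 - (1/14)u - 3/35
q(u) = 65·L_0 + 3·L_1 + 0·L_2 + (-82)·L_3
  65·L_0(u) = -(13/14)u^3 + (65/14)u^2 - (13/7)u - 52/7
  3·L_1(u) = (1/10)u^3 - (3/10)u^2 - u + 12/5
  0·L_2(u) = 0
  (-82)·L_3(u) = -(41/35)u^3 - (82/35)u^2 + (41/7)u + 246/35
Adding term by term: -2u^3 + 2u^2 + 3u + 2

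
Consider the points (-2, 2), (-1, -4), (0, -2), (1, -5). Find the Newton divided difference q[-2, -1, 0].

4

q[-2,-1] = (-4 - 2) / (-1 - (-2)) = -6
q[-1,0] = (-2 - (-4)) / (0 - (-1)) = 2
q[-2,-1,0] = (2 - (-6)) / (0 - (-2)) = 4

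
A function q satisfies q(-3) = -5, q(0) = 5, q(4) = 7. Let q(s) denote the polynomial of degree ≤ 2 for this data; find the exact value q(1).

47/7

Using Newton's divided-difference form:
q[-3,0] = (5 - (-5)) / (0 - (-3)) = 10/3
q[0,4] = (7 - 5) / (4 - 0) = 1/2
q[-3,0,4] = (1/2 - 10/3) / (4 - (-3)) = -17/42
q(1) = -5 + (10/3)·(4) + (-17/42)·(4)·(1) = 47/7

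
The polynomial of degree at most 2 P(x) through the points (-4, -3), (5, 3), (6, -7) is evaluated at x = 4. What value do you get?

L_0(4) = (-1)·(-2)/[(-9)·(-10)] = 1/45
L_1(4) = (8)·(-2)/[(9)·(-1)] = 16/9
L_2(4) = (8)·(-1)/[(10)·(1)] = -4/5
Sum: (-3)·(1/45) + 3·(16/9) + (-7)·(-4/5) = 163/15

163/15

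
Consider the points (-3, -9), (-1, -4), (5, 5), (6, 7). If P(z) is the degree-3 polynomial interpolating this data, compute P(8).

Using Newton's divided-difference form:
P[-3,-1] = (-4 - (-9)) / (-1 - (-3)) = 5/2
P[-1,5] = (5 - (-4)) / (5 - (-1)) = 3/2
P[5,6] = (7 - 5) / (6 - 5) = 2
P[-3,-1,5] = (3/2 - 5/2) / (5 - (-3)) = -1/8
P[-1,5,6] = (2 - 3/2) / (6 - (-1)) = 1/14
P[-3,-1,5,6] = (1/14 - (-1/8)) / (6 - (-3)) = 11/504
P(8) = -9 + (5/2)·(11) + (-1/8)·(11)·(9) + (11/504)·(11)·(9)·(3) = 353/28

353/28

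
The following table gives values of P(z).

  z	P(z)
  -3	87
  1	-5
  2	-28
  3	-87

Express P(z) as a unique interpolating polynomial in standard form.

Build the Lagrange basis polynomials:
L_0(z) = (z - 1)(z - 2)(z - 3) / [-120] = -(1/120)z^3 + (1/20)z^2 - (11/120)z + 1/20
L_1(z) = (z + 3)(z - 2)(z - 3) / [8] = (1/8)z^3 - (1/4)z^2 - (9/8)z + 9/4
L_2(z) = (z + 3)(z - 1)(z - 3) / [-5] = -(1/5)z^3 + (1/5)z^2 + (9/5)z - 9/5
L_3(z) = (z + 3)(z - 1)(z - 2) / [12] = (1/12)z^3 - (7/12)z + 1/2
P(z) = 87·L_0 + (-5)·L_1 + (-28)·L_2 + (-87)·L_3
  87·L_0(z) = -(29/40)z^3 + (87/20)z^2 - (319/40)z + 87/20
  (-5)·L_1(z) = -(5/8)z^3 + (5/4)z^2 + (45/8)z - 45/4
  (-28)·L_2(z) = (28/5)z^3 - (28/5)z^2 - (252/5)z + 252/5
  (-87)·L_3(z) = -(29/4)z^3 + (203/4)z - 87/2
Adding term by term: -3z^3 - 2z

P(z) = -3z^3 - 2z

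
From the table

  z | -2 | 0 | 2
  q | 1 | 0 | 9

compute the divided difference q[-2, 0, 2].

5/4

q[-2,0] = (0 - 1) / (0 - (-2)) = -1/2
q[0,2] = (9 - 0) / (2 - 0) = 9/2
q[-2,0,2] = (9/2 - (-1/2)) / (2 - (-2)) = 5/4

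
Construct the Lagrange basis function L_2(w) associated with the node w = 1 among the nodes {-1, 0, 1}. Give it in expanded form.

L_2(w) = (w + 1)w / [(2)·(1)]
       = (w^2 + w) / (2)

L_2(w) = (1/2)w^2 + (1/2)w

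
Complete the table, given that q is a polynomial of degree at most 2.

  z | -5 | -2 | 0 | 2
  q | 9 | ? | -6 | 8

The 3 known values determine q uniquely (degree ≤ 2).
Evaluate each Lagrange basis at z = -2:
L_0(-2) = (-2)·(-4)/[(-5)·(-7)] = 8/35
L_1(-2) = (3)·(-4)/[(5)·(-2)] = 6/5
L_2(-2) = (3)·(-2)/[(7)·(2)] = -3/7
Sum: 9·(8/35) + (-6)·(6/5) + 8·(-3/7) = -60/7

-60/7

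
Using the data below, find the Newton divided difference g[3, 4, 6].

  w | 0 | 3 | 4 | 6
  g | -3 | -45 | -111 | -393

g[3,4] = (-111 - (-45)) / (4 - 3) = -66
g[4,6] = (-393 - (-111)) / (6 - 4) = -141
g[3,4,6] = (-141 - (-66)) / (6 - 3) = -25

-25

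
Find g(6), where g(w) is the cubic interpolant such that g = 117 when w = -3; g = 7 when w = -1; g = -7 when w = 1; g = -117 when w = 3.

Using Newton's divided-difference form:
g[-3,-1] = (7 - 117) / (-1 - (-3)) = -55
g[-1,1] = (-7 - 7) / (1 - (-1)) = -7
g[1,3] = (-117 - (-7)) / (3 - 1) = -55
g[-3,-1,1] = (-7 - (-55)) / (1 - (-3)) = 12
g[-1,1,3] = (-55 - (-7)) / (3 - (-1)) = -12
g[-3,-1,1,3] = (-12 - 12) / (3 - (-3)) = -4
g(6) = 117 + (-55)·(9) + 12·(9)·(7) + (-4)·(9)·(7)·(5) = -882

-882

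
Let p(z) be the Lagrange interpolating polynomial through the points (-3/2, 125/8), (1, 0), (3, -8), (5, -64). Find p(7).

-216

Evaluate each Lagrange basis at z = 7:
L_0(7) = (6)·(4)·(2)/[(-5/2)·(-9/2)·(-13/2)] = -128/195
L_1(7) = (17/2)·(4)·(2)/[(5/2)·(-2)·(-4)] = 17/5
L_2(7) = (17/2)·(6)·(2)/[(9/2)·(2)·(-2)] = -17/3
L_3(7) = (17/2)·(6)·(4)/[(13/2)·(4)·(2)] = 51/13
Sum: 125/8·(-128/195) + 0 + (-8)·(-17/3) + (-64)·(51/13) = -216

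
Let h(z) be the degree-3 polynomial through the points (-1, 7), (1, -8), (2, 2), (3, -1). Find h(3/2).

-81/32

Using Newton's divided-difference form:
h[-1,1] = (-8 - 7) / (1 - (-1)) = -15/2
h[1,2] = (2 - (-8)) / (2 - 1) = 10
h[2,3] = (-1 - 2) / (3 - 2) = -3
h[-1,1,2] = (10 - (-15/2)) / (2 - (-1)) = 35/6
h[1,2,3] = (-3 - 10) / (3 - 1) = -13/2
h[-1,1,2,3] = (-13/2 - 35/6) / (3 - (-1)) = -37/12
h(3/2) = 7 + (-15/2)·(5/2) + (35/6)·(5/2)·(1/2) + (-37/12)·(5/2)·(1/2)·(-1/2) = -81/32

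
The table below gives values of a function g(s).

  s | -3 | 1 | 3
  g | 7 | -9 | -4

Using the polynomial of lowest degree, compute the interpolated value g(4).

7/4

Using Newton's divided-difference form:
g[-3,1] = (-9 - 7) / (1 - (-3)) = -4
g[1,3] = (-4 - (-9)) / (3 - 1) = 5/2
g[-3,1,3] = (5/2 - (-4)) / (3 - (-3)) = 13/12
g(4) = 7 + (-4)·(7) + (13/12)·(7)·(3) = 7/4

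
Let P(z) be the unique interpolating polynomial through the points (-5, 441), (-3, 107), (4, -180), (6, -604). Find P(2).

Using Newton's divided-difference form:
P[-5,-3] = (107 - 441) / (-3 - (-5)) = -167
P[-3,4] = (-180 - 107) / (4 - (-3)) = -41
P[4,6] = (-604 - (-180)) / (6 - 4) = -212
P[-5,-3,4] = (-41 - (-167)) / (4 - (-5)) = 14
P[-3,4,6] = (-212 - (-41)) / (6 - (-3)) = -19
P[-5,-3,4,6] = (-19 - 14) / (6 - (-5)) = -3
P(2) = 441 + (-167)·(7) + 14·(7)·(5) + (-3)·(7)·(5)·(-2) = -28

-28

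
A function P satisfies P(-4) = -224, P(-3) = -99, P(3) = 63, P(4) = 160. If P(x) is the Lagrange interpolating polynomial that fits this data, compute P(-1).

Evaluate each Lagrange basis at x = -1:
L_0(-1) = (2)·(-4)·(-5)/[(-1)·(-7)·(-8)] = -5/7
L_1(-1) = (3)·(-4)·(-5)/[(1)·(-6)·(-7)] = 10/7
L_2(-1) = (3)·(2)·(-5)/[(7)·(6)·(-1)] = 5/7
L_3(-1) = (3)·(2)·(-4)/[(8)·(7)·(1)] = -3/7
Sum: (-224)·(-5/7) + (-99)·(10/7) + 63·(5/7) + 160·(-3/7) = -5

-5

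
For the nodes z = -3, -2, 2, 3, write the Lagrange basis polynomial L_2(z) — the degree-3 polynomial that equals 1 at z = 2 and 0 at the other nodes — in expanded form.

L_2(z) = (z + 3)(z + 2)(z - 3) / [(5)·(4)·(-1)]
       = (z^3 + 2z^2 - 9z - 18) / (-20)

L_2(z) = -(1/20)z^3 - (1/10)z^2 + (9/20)z + 9/10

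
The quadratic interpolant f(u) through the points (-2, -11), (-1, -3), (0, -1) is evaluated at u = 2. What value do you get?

L_0(2) = (3)·(2)/[(-1)·(-2)] = 3
L_1(2) = (4)·(2)/[(1)·(-1)] = -8
L_2(2) = (4)·(3)/[(2)·(1)] = 6
Sum: (-11)·(3) + (-3)·(-8) + (-1)·(6) = -15

-15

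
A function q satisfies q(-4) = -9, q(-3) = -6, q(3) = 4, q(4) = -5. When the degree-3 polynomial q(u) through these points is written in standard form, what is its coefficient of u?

19/6

Build the Lagrange basis polynomials:
L_0(u) = (u + 3)(u - 3)(u - 4) / [-56] = -(1/56)u^3 + (1/14)u^2 + (9/56)u - 9/14
L_1(u) = (u + 4)(u - 3)(u - 4) / [42] = (1/42)u^3 - (1/14)u^2 - (8/21)u + 8/7
L_2(u) = (u + 4)(u + 3)(u - 4) / [-42] = -(1/42)u^3 - (1/14)u^2 + (8/21)u + 8/7
L_3(u) = (u + 4)(u + 3)(u - 3) / [56] = (1/56)u^3 + (1/14)u^2 - (9/56)u - 9/14
q(u) = (-9)·L_0 + (-6)·L_1 + 4·L_2 + (-5)·L_3
Only the coefficient of u is needed; take it from each L_i and combine:
(-9)·(9/56) + (-6)·(-8/21) + 4·(8/21) + (-5)·(-9/56) = 19/6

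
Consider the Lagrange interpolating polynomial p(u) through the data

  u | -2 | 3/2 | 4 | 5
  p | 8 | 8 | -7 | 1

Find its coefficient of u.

Build the Lagrange basis polynomials:
L_0(u) = (u - 3/2)(u - 4)(u - 5) / [-147] = -(1/147)u^3 + (1/14)u^2 - (67/294)u + 10/49
L_1(u) = (u + 2)(u - 4)(u - 5) / [245/8] = (8/245)u^3 - (8/35)u^2 + (16/245)u + 64/49
L_2(u) = (u + 2)(u - 3/2)(u - 5) / [-15] = -(1/15)u^3 + (3/10)u^2 + (11/30)u - 1
L_3(u) = (u + 2)(u - 3/2)(u - 4) / [49/2] = (2/49)u^3 - (1/7)u^2 - (10/49)u + 24/49
p(u) = 8·L_0 + 8·L_1 + (-7)·L_2 + 1·L_3
Only the coefficient of u is needed; take it from each L_i and combine:
8·(-67/294) + 8·(16/245) + (-7)·(11/30) + 1·(-10/49) = -57/14

-57/14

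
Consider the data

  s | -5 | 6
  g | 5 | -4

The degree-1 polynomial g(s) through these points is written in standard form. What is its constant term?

10/11

Build the Lagrange basis polynomials:
L_0(s) = (s - 6) / [-11] = -(1/11)s + 6/11
L_1(s) = (s + 5) / [11] = (1/11)s + 5/11
g(s) = 5·L_0 + (-4)·L_1
Only the constant term is needed; take it from each L_i and combine:
5·(6/11) + (-4)·(5/11) = 10/11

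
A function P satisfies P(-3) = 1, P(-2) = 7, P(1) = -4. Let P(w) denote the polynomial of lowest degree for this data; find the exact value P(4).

-117/2

Evaluate each Lagrange basis at w = 4:
L_0(4) = (6)·(3)/[(-1)·(-4)] = 9/2
L_1(4) = (7)·(3)/[(1)·(-3)] = -7
L_2(4) = (7)·(6)/[(4)·(3)] = 7/2
Sum: 1·(9/2) + 7·(-7) + (-4)·(7/2) = -117/2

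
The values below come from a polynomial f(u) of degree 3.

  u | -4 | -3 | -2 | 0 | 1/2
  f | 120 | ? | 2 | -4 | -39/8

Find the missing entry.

38

The 4 known values determine f uniquely (degree ≤ 3).
L_0(-3) = (-1)·(-3)·(-7/2)/[(-2)·(-4)·(-9/2)] = 7/24
L_1(-3) = (1)·(-3)·(-7/2)/[(2)·(-2)·(-5/2)] = 21/20
L_2(-3) = (1)·(-1)·(-7/2)/[(4)·(2)·(-1/2)] = -7/8
L_3(-3) = (1)·(-1)·(-3)/[(9/2)·(5/2)·(1/2)] = 8/15
Sum: 120·(7/24) + 2·(21/20) + (-4)·(-7/8) + (-39/8)·(8/15) = 38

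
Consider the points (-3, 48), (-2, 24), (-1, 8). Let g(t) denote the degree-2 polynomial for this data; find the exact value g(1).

0

Using Newton's divided-difference form:
g[-3,-2] = (24 - 48) / (-2 - (-3)) = -24
g[-2,-1] = (8 - 24) / (-1 - (-2)) = -16
g[-3,-2,-1] = (-16 - (-24)) / (-1 - (-3)) = 4
g(1) = 48 + (-24)·(4) + 4·(4)·(3) = 0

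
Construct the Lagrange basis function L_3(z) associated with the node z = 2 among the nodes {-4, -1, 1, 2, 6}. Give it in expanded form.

L_3(z) = (z + 4)(z + 1)(z - 1)(z - 6) / [(6)·(3)·(1)·(-4)]
       = (z^4 - 2z^3 - 25z^2 + 2z + 24) / (-72)

L_3(z) = -(1/72)z^4 + (1/36)z^3 + (25/72)z^2 - (1/36)z - 1/3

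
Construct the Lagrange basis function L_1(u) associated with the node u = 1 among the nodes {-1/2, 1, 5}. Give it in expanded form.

L_1(u) = (u + 1/2)(u - 5) / [(3/2)·(-4)]
       = (u^2 - (9/2)u - 5/2) / (-6)

L_1(u) = -(1/6)u^2 + (3/4)u + 5/12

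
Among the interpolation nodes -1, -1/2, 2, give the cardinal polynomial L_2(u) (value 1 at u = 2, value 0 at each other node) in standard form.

L_2(u) = (u + 1)(u + 1/2) / [(3)·(5/2)]
       = (u^2 + (3/2)u + 1/2) / (15/2)

L_2(u) = (2/15)u^2 + (1/5)u + 1/15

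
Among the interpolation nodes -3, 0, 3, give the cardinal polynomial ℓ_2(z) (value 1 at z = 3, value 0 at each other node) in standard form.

ℓ_2(z) = (z + 3)z / [(6)·(3)]
       = (z^2 + 3z) / (18)

ℓ_2(z) = (1/18)z^2 + (1/6)z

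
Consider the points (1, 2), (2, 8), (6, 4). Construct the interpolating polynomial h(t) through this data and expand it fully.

L_0(t) = (t - 2)(t - 6) / [5] = (1/5)t^2 - (8/5)t + 12/5
L_1(t) = (t - 1)(t - 6) / [-4] = -(1/4)t^2 + (7/4)t - 3/2
L_2(t) = (t - 1)(t - 2) / [20] = (1/20)t^2 - (3/20)t + 1/10
h(t) = 2·L_0 + 8·L_1 + 4·L_2
  2·L_0(t) = (2/5)t^2 - (16/5)t + 24/5
  8·L_1(t) = -2t^2 + 14t - 12
  4·L_2(t) = (1/5)t^2 - (3/5)t + 2/5
Adding term by term: -(7/5)t^2 + (51/5)t - 34/5

h(t) = -(7/5)t^2 + (51/5)t - 34/5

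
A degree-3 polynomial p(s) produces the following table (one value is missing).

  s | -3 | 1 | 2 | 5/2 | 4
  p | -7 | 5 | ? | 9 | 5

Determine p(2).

The 4 known values determine p uniquely (degree ≤ 3).
L_0(2) = (1)·(-1/2)·(-2)/[(-4)·(-11/2)·(-7)] = -1/154
L_1(2) = (5)·(-1/2)·(-2)/[(4)·(-3/2)·(-3)] = 5/18
L_2(2) = (5)·(1)·(-2)/[(11/2)·(3/2)·(-3/2)] = 80/99
L_3(2) = (5)·(1)·(-1/2)/[(7)·(3)·(3/2)] = -5/63
Sum: (-7)·(-1/154) + 5·(5/18) + 9·(80/99) + 5·(-5/63) = 5759/693

5759/693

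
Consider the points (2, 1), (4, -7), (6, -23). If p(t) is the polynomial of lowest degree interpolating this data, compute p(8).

Evaluate each Lagrange basis at t = 8:
L_0(8) = (4)·(2)/[(-2)·(-4)] = 1
L_1(8) = (6)·(2)/[(2)·(-2)] = -3
L_2(8) = (6)·(4)/[(4)·(2)] = 3
Sum: 1·(1) + (-7)·(-3) + (-23)·(3) = -47

-47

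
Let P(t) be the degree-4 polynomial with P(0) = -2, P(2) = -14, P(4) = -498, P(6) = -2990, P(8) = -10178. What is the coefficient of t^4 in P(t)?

The leading coefficient equals the top divided difference P[0,2,4,6,8].
P[0,2] = (-14 - (-2)) / (2 - 0) = -6
P[2,4] = (-498 - (-14)) / (4 - 2) = -242
P[4,6] = (-2990 - (-498)) / (6 - 4) = -1246
P[6,8] = (-10178 - (-2990)) / (8 - 6) = -3594
P[0,2,4] = (-242 - (-6)) / (4 - 0) = -59
P[2,4,6] = (-1246 - (-242)) / (6 - 2) = -251
P[4,6,8] = (-3594 - (-1246)) / (8 - 4) = -587
P[0,2,4,6] = (-251 - (-59)) / (6 - 0) = -32
P[2,4,6,8] = (-587 - (-251)) / (8 - 2) = -56
P[0,2,4,6,8] = (-56 - (-32)) / (8 - 0) = -3

-3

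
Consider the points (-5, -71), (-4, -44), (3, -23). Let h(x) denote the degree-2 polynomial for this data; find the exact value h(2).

-8

Evaluate each Lagrange basis at x = 2:
L_0(2) = (6)·(-1)/[(-1)·(-8)] = -3/4
L_1(2) = (7)·(-1)/[(1)·(-7)] = 1
L_2(2) = (7)·(6)/[(8)·(7)] = 3/4
Sum: (-71)·(-3/4) + (-44)·(1) + (-23)·(3/4) = -8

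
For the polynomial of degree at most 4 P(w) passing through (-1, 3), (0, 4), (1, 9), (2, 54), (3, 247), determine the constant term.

L_0(w) = w(w - 1)(w - 2)(w - 3) / [24] = (1/24)w^4 - (1/4)w^3 + (11/24)w^2 - (1/4)w
L_1(w) = (w + 1)(w - 1)(w - 2)(w - 3) / [-6] = -(1/6)w^4 + (5/6)w^3 - (5/6)w^2 - (5/6)w + 1
L_2(w) = (w + 1)w(w - 2)(w - 3) / [4] = (1/4)w^4 - w^3 + (1/4)w^2 + (3/2)w
L_3(w) = (w + 1)w(w - 1)(w - 3) / [-6] = -(1/6)w^4 + (1/2)w^3 + (1/6)w^2 - (1/2)w
L_4(w) = (w + 1)w(w - 1)(w - 2) / [24] = (1/24)w^4 - (1/12)w^3 - (1/24)w^2 + (1/12)w
P(w) = 3·L_0 + 4·L_1 + 9·L_2 + 54·L_3 + 247·L_4
Only the constant term is needed; take it from each L_i and combine:
3·(0) + 4·(1) + 9·(0) + 54·(0) + 247·(0) = 4

4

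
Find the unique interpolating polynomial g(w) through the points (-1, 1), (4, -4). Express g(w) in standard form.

g(w) = -w

Build the Lagrange basis polynomials:
L_0(w) = (w - 4) / [-5] = -(1/5)w + 4/5
L_1(w) = (w + 1) / [5] = (1/5)w + 1/5
g(w) = 1·L_0 + (-4)·L_1
  1·L_0(w) = -(1/5)w + 4/5
  (-4)·L_1(w) = -(4/5)w - 4/5
Adding term by term: -w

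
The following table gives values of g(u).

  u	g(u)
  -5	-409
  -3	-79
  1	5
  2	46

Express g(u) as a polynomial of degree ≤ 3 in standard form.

g(u) = 4u^3 + 4u^2 + u - 4

L_0(u) = (u + 3)(u - 1)(u - 2) / [-84] = -(1/84)u^3 + (1/12)u - 1/14
L_1(u) = (u + 5)(u - 1)(u - 2) / [40] = (1/40)u^3 + (1/20)u^2 - (13/40)u + 1/4
L_2(u) = (u + 5)(u + 3)(u - 2) / [-24] = -(1/24)u^3 - (1/4)u^2 + (1/24)u + 5/4
L_3(u) = (u + 5)(u + 3)(u - 1) / [35] = (1/35)u^3 + (1/5)u^2 + (1/5)u - 3/7
g(u) = (-409)·L_0 + (-79)·L_1 + 5·L_2 + 46·L_3
  (-409)·L_0(u) = (409/84)u^3 - (409/12)u + 409/14
  (-79)·L_1(u) = -(79/40)u^3 - (79/20)u^2 + (1027/40)u - 79/4
  5·L_2(u) = -(5/24)u^3 - (5/4)u^2 + (5/24)u + 25/4
  46·L_3(u) = (46/35)u^3 + (46/5)u^2 + (46/5)u - 138/7
Adding term by term: 4u^3 + 4u^2 + u - 4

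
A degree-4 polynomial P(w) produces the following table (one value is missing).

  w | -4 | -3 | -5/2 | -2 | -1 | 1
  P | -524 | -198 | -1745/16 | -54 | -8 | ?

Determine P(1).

6

The 5 known values determine P uniquely (degree ≤ 4).
L_0(1) = (4)·(7/2)·(3)·(2)/[(-1)·(-3/2)·(-2)·(-3)] = 28/3
L_1(1) = (5)·(7/2)·(3)·(2)/[(1)·(-1/2)·(-1)·(-2)] = -105
L_2(1) = (5)·(4)·(3)·(2)/[(3/2)·(1/2)·(-1/2)·(-3/2)] = 640/3
L_3(1) = (5)·(4)·(7/2)·(2)/[(2)·(1)·(1/2)·(-1)] = -140
L_4(1) = (5)·(4)·(7/2)·(3)/[(3)·(2)·(3/2)·(1)] = 70/3
Sum: (-524)·(28/3) + (-198)·(-105) + (-1745/16)·(640/3) + (-54)·(-140) + (-8)·(70/3) = 6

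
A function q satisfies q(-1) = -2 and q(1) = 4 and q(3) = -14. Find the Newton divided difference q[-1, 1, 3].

-3

q[-1,1] = (4 - (-2)) / (1 - (-1)) = 3
q[1,3] = (-14 - 4) / (3 - 1) = -9
q[-1,1,3] = (-9 - 3) / (3 - (-1)) = -3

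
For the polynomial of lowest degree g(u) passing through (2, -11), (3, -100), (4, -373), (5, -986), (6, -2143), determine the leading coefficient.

-2

The leading coefficient equals the top divided difference g[2,3,4,5,6].
g[2,3] = (-100 - (-11)) / (3 - 2) = -89
g[3,4] = (-373 - (-100)) / (4 - 3) = -273
g[4,5] = (-986 - (-373)) / (5 - 4) = -613
g[5,6] = (-2143 - (-986)) / (6 - 5) = -1157
g[2,3,4] = (-273 - (-89)) / (4 - 2) = -92
g[3,4,5] = (-613 - (-273)) / (5 - 3) = -170
g[4,5,6] = (-1157 - (-613)) / (6 - 4) = -272
g[2,3,4,5] = (-170 - (-92)) / (5 - 2) = -26
g[3,4,5,6] = (-272 - (-170)) / (6 - 3) = -34
g[2,3,4,5,6] = (-34 - (-26)) / (6 - 2) = -2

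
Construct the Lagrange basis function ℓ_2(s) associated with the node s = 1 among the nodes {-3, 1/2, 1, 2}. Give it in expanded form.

ℓ_2(s) = (s + 3)(s - 1/2)(s - 2) / [(4)·(1/2)·(-1)]
       = (s^3 + (1/2)s^2 - (13/2)s + 3) / (-2)

ℓ_2(s) = -(1/2)s^3 - (1/4)s^2 + (13/4)s - 3/2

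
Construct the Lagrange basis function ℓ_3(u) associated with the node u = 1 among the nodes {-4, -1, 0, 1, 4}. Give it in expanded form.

ℓ_3(u) = (u + 4)(u + 1)u(u - 4) / [(5)·(2)·(1)·(-3)]
       = (u^4 + u^3 - 16u^2 - 16u) / (-30)

ℓ_3(u) = -(1/30)u^4 - (1/30)u^3 + (8/15)u^2 + (8/15)u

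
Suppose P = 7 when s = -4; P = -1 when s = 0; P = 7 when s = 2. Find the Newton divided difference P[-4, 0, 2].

1

P[-4,0] = (-1 - 7) / (0 - (-4)) = -2
P[0,2] = (7 - (-1)) / (2 - 0) = 4
P[-4,0,2] = (4 - (-2)) / (2 - (-4)) = 1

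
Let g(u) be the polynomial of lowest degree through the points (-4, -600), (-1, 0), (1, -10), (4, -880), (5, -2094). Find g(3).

L_0(3) = (4)·(2)·(-1)·(-2)/[(-3)·(-5)·(-8)·(-9)] = 2/135
L_1(3) = (7)·(2)·(-1)·(-2)/[(3)·(-2)·(-5)·(-6)] = -7/45
L_2(3) = (7)·(4)·(-1)·(-2)/[(5)·(2)·(-3)·(-4)] = 7/15
L_3(3) = (7)·(4)·(2)·(-2)/[(8)·(5)·(3)·(-1)] = 14/15
L_4(3) = (7)·(4)·(2)·(-1)/[(9)·(6)·(4)·(1)] = -7/27
Sum: (-600)·(2/135) + 0 + (-10)·(7/15) + (-880)·(14/15) + (-2094)·(-7/27) = -292

-292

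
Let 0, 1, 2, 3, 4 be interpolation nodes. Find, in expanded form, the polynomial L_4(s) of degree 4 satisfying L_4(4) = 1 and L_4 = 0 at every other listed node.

L_4(s) = s(s - 1)(s - 2)(s - 3) / [(4)·(3)·(2)·(1)]
       = (s^4 - 6s^3 + 11s^2 - 6s) / (24)

L_4(s) = (1/24)s^4 - (1/4)s^3 + (11/24)s^2 - (1/4)s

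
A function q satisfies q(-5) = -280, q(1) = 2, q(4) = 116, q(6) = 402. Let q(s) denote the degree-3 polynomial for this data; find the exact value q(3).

48

Evaluate each Lagrange basis at s = 3:
L_0(3) = (2)·(-1)·(-3)/[(-6)·(-9)·(-11)] = -1/99
L_1(3) = (8)·(-1)·(-3)/[(6)·(-3)·(-5)] = 4/15
L_2(3) = (8)·(2)·(-3)/[(9)·(3)·(-2)] = 8/9
L_3(3) = (8)·(2)·(-1)/[(11)·(5)·(2)] = -8/55
Sum: (-280)·(-1/99) + 2·(4/15) + 116·(8/9) + 402·(-8/55) = 48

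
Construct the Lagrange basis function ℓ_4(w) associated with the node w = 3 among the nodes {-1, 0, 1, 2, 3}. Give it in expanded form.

ℓ_4(w) = (w + 1)w(w - 1)(w - 2) / [(4)·(3)·(2)·(1)]
       = (w^4 - 2w^3 - w^2 + 2w) / (24)

ℓ_4(w) = (1/24)w^4 - (1/12)w^3 - (1/24)w^2 + (1/12)w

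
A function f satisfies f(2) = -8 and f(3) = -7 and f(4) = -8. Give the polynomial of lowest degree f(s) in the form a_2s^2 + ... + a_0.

L_0(s) = (s - 3)(s - 4) / [2] = (1/2)s^2 - (7/2)s + 6
L_1(s) = (s - 2)(s - 4) / [-1] = -s^2 + 6s - 8
L_2(s) = (s - 2)(s - 3) / [2] = (1/2)s^2 - (5/2)s + 3
f(s) = (-8)·L_0 + (-7)·L_1 + (-8)·L_2
  (-8)·L_0(s) = -4s^2 + 28s - 48
  (-7)·L_1(s) = 7s^2 - 42s + 56
  (-8)·L_2(s) = -4s^2 + 20s - 24
Adding term by term: -s^2 + 6s - 16

f(s) = -s^2 + 6s - 16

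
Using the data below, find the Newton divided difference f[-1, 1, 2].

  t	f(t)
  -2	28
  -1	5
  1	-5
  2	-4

f[-1,1] = (-5 - 5) / (1 - (-1)) = -5
f[1,2] = (-4 - (-5)) / (2 - 1) = 1
f[-1,1,2] = (1 - (-5)) / (2 - (-1)) = 2

2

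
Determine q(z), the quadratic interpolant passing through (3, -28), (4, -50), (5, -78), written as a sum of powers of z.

Newton's divided differences:
q[3,4] = (-50 - (-28)) / (4 - 3) = -22
q[4,5] = (-78 - (-50)) / (5 - 4) = -28
q[3,4,5] = (-28 - (-22)) / (5 - 3) = -3
q(z) = -28 + (-22)·(z - 3) + (-3)·(z - 3)(z - 4)
Expanding: q(z) = -3z^2 - z + 2

q(z) = -3z^2 - z + 2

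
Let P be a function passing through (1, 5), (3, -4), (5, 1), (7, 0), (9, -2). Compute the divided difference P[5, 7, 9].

-1/8

P[5,7] = (0 - 1) / (7 - 5) = -1/2
P[7,9] = (-2 - 0) / (9 - 7) = -1
P[5,7,9] = (-1 - (-1/2)) / (9 - 5) = -1/8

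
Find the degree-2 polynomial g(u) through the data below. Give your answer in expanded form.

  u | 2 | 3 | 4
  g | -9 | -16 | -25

g(u) = -u^2 - 2u - 1

Build the Lagrange basis polynomials:
L_0(u) = (u - 3)(u - 4) / [2] = (1/2)u^2 - (7/2)u + 6
L_1(u) = (u - 2)(u - 4) / [-1] = -u^2 + 6u - 8
L_2(u) = (u - 2)(u - 3) / [2] = (1/2)u^2 - (5/2)u + 3
g(u) = (-9)·L_0 + (-16)·L_1 + (-25)·L_2
  (-9)·L_0(u) = -(9/2)u^2 + (63/2)u - 54
  (-16)·L_1(u) = 16u^2 - 96u + 128
  (-25)·L_2(u) = -(25/2)u^2 + (125/2)u - 75
Adding term by term: -u^2 - 2u - 1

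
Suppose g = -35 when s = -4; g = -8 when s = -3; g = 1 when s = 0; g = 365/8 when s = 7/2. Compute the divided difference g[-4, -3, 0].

-6

g[-4,-3] = (-8 - (-35)) / (-3 - (-4)) = 27
g[-3,0] = (1 - (-8)) / (0 - (-3)) = 3
g[-4,-3,0] = (3 - 27) / (0 - (-4)) = -6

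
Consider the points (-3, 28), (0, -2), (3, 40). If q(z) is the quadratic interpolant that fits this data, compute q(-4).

54

Evaluate each Lagrange basis at z = -4:
L_0(-4) = (-4)·(-7)/[(-3)·(-6)] = 14/9
L_1(-4) = (-1)·(-7)/[(3)·(-3)] = -7/9
L_2(-4) = (-1)·(-4)/[(6)·(3)] = 2/9
Sum: 28·(14/9) + (-2)·(-7/9) + 40·(2/9) = 54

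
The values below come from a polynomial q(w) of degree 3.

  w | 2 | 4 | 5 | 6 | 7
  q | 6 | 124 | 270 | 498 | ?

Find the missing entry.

The 4 known values determine q uniquely (degree ≤ 3).
L_0(7) = (3)·(2)·(1)/[(-2)·(-3)·(-4)] = -1/4
L_1(7) = (5)·(2)·(1)/[(2)·(-1)·(-2)] = 5/2
L_2(7) = (5)·(3)·(1)/[(3)·(1)·(-1)] = -5
L_3(7) = (5)·(3)·(2)/[(4)·(2)·(1)] = 15/4
Sum: 6·(-1/4) + 124·(5/2) + 270·(-5) + 498·(15/4) = 826

826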